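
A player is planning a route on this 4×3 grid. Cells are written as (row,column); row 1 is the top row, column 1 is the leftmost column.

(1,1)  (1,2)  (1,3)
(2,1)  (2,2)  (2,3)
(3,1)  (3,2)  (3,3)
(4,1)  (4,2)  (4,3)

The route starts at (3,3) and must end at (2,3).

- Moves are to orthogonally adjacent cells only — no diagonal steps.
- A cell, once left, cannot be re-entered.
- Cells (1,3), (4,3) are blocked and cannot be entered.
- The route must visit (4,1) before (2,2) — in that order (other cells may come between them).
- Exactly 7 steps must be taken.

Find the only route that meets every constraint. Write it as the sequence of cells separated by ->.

The waypoints must appear in the order (4,1), (2,2), with no cell reused.
Route from (3,3): left to (3,2), down to (4,2), left to (4,1), 2× up (reaching (2,1)), 2× right (reaching (2,3)) — 7 moves in all.
Check: order respected ((4,1) at step 3, (2,2) at step 6); 7 moves as required.

(3,3) -> (3,2) -> (4,2) -> (4,1) -> (3,1) -> (2,1) -> (2,2) -> (2,3)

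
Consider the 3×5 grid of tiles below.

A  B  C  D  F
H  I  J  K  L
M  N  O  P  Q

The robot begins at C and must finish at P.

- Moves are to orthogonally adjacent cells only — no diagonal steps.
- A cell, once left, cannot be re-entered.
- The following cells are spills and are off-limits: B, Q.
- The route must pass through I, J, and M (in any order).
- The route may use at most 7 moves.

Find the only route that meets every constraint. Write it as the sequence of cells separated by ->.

C -> J -> I -> H -> M -> N -> O -> P

The budget equals the shortest possible length, so every move has to be on a shortest route through the required cells.
Route from C: down to J, 2× left (reaching H), down to M, 3× right (reaching P) — 7 moves in all.
Check: all required cells visited; 7 ≤ 7 moves.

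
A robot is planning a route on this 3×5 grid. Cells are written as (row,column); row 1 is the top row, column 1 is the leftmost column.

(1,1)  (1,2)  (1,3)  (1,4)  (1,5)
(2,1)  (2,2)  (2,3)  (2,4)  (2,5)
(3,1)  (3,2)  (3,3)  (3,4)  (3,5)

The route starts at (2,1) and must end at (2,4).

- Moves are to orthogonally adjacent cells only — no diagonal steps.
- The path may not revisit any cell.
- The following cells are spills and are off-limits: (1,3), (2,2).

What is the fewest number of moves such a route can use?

5

The Manhattan distance from (2,1) to (2,4) is |2−2| + |1−4| = 3, so at least 3 moves are needed.
That bound ignores the blocked cells. Measuring each leg by the fewest moves that actually steer around them ((2,1)→(2,4): 5) raises the lower bound to 5.
A route of 5 moves exists: (2,1) → (3,1) → (3,2) → (3,3) → (2,3) → (2,4).
Since 5 matches that lower bound, it is optimal.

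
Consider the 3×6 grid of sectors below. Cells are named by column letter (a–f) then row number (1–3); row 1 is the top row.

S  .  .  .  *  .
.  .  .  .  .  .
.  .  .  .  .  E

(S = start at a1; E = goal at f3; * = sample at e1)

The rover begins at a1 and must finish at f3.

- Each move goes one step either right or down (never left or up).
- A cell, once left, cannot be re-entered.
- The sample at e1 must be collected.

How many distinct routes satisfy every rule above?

3

A right/down-only route from a1 to f3 makes exactly 2 down-moves and 5 right-moves in some order.
With no other constraints that would be C(7,2) = 21 routes.
Split at e1 and multiply the segment counts: a1→e1: 1; e1→f3: 3; product = 3.
That gives 3 routes.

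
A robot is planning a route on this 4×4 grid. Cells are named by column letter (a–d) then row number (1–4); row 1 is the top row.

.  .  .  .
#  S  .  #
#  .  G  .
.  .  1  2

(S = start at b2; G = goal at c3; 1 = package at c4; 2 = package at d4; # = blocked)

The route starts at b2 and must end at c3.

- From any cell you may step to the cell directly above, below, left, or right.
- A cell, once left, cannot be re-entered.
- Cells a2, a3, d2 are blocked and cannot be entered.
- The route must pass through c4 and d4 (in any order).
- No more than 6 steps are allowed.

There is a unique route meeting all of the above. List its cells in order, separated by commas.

b2, b3, b4, c4, d4, d3, c3

The budget equals the shortest possible length, so every move has to be on a shortest route through the required cells.
Route from b2: 2× down (reaching b4), 2× right (reaching d4), up to d3, left to c3 — 6 moves in all.
Check: all required cells visited; 6 ≤ 6 moves.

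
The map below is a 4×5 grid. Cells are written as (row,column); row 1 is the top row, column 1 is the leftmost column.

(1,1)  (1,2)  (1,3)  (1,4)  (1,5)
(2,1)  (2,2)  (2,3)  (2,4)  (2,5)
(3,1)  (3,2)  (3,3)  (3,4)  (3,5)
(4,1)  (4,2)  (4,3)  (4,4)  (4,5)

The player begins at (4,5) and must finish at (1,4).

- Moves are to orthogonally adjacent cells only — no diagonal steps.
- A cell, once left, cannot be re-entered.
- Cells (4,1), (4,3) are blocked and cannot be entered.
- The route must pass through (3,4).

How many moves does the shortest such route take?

Any route passes through (3,4) somewhere between (4,5) and (1,4). Summing Manhattan distances along the two legs ((4,5) → (3,4) → (1,4)) gives a lower bound of 2 + 2 = 4 moves.
A route of 4 moves achieves this: (4,5) → (3,5) → (3,4) → (2,4) → (1,4).
Since 4 matches the lower bound, it is optimal.

4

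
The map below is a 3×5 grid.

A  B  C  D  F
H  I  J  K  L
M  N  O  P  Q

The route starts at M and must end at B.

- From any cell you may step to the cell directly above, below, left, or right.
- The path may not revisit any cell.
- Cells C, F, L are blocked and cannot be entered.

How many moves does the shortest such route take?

3

The Manhattan distance from M to B is |3−1| + |1−2| = 3, so at least 3 moves are needed.
A route of 3 moves achieves this: M → H → A → B.
Since 3 matches the lower bound, it is optimal.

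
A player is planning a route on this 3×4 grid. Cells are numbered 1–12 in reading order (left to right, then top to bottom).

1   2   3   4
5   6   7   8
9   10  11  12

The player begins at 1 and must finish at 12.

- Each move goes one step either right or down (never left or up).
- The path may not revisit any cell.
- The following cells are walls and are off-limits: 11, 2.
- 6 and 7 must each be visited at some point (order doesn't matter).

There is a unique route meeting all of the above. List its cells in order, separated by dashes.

Moves only go right or down, so the column and row indices never decrease.
Route from 1: down 1 to 5, right 3 to 8, down 1 to 12 — 5 moves in all.
Check: all required cells visited.

1 - 5 - 6 - 7 - 8 - 12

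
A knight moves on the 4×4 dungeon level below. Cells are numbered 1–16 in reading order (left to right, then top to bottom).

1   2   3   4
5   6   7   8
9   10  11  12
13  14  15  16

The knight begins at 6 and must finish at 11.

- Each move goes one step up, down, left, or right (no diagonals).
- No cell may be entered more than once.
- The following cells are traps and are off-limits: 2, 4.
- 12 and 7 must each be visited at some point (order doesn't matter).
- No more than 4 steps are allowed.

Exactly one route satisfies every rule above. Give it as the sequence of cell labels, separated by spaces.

Any route must reach 12 and 7 and still end at 11 within 4 moves, so the order of the required stops is forced.
Route from 6: right 2 to 8, down 1 to 12, left 1 to 11 — 4 moves in all.
Check: all required cells visited; 4 ≤ 4 moves.

6 7 8 12 11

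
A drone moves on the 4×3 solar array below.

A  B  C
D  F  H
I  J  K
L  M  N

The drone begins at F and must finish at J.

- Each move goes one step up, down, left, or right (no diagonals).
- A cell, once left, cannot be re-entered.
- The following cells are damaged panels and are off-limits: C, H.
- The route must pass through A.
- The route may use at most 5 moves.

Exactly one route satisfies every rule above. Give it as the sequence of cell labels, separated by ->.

Any route must reach A and still end at J within 5 moves, so the order of the required stops is forced.
Route from F: up to B, left to A, 2× down (reaching I), right to J — 5 moves in all.
Check: all required cells visited; 5 ≤ 5 moves.

F -> B -> A -> D -> I -> J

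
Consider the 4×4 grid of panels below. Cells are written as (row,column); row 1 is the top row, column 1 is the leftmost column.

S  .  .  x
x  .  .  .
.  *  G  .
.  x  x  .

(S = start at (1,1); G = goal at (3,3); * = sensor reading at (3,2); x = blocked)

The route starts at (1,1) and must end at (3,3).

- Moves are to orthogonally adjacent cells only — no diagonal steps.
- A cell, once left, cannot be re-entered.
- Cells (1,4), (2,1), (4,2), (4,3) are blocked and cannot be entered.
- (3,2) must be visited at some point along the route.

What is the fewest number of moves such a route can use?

Any route passes through (3,2) somewhere between (1,1) and (3,3). Summing Manhattan distances along the two legs ((1,1) → (3,2) → (3,3)) gives a lower bound of 3 + 1 = 4 moves.
A route of 4 moves achieves this: (1,1) → (1,2) → (2,2) → (3,2) → (3,3).
Since 4 matches the lower bound, it is optimal.

4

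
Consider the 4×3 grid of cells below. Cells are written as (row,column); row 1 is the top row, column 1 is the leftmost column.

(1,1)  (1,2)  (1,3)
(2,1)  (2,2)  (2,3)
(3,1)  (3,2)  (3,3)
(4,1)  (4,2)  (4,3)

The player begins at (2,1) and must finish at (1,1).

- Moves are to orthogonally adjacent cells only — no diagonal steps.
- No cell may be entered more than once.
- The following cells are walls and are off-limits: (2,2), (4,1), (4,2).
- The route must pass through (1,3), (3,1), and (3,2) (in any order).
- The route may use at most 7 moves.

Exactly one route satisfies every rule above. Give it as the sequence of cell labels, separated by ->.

(2,1) -> (3,1) -> (3,2) -> (3,3) -> (2,3) -> (1,3) -> (1,2) -> (1,1)

Any route must reach (1,3), (3,1), and (3,2) and still end at (1,1) within 7 moves, so the order of the required stops is forced.
Route from (2,1): down to (3,1), 2× right (reaching (3,3)), 2× up (reaching (1,3)), 2× left (reaching (1,1)) — 7 moves in all.
Check: all required cells visited; 7 ≤ 7 moves.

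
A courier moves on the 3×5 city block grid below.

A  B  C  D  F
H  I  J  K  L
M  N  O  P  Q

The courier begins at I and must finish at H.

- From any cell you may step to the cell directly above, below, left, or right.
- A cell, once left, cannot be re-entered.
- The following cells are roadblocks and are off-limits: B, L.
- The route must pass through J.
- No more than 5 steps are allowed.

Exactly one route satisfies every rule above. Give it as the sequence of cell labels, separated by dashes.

I - J - O - N - M - H

The 5-move cap with required stops at J leaves no slack for detours.
Route from I: right 1 to J, down 1 to O, left 2 to M, up 1 to H — 5 moves in all.
Check: all required cells visited; 5 ≤ 5 moves.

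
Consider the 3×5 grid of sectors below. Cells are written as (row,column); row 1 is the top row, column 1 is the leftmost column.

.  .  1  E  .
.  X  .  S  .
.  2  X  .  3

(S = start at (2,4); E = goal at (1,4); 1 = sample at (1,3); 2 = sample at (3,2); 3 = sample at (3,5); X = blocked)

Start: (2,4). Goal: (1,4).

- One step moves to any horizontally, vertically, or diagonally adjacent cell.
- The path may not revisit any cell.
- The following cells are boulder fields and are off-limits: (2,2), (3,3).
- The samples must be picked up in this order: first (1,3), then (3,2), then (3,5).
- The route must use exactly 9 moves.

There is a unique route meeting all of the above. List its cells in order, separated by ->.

The waypoints must appear in the order (1,3), (3,2), (3,5), with no cell reused.
Route from (2,4): up-left 1 to (1,3), left 1 to (1,2), down-left 1 to (2,1), down-right 1 to (3,2), up-right 1 to (2,3), down-right 1 to (3,4), right 1 to (3,5), up 1 to (2,5), up-left 1 to (1,4) — 9 moves in all.
Check: order respected (1 at step 1, 2 at step 4, 3 at step 7); 9 moves as required.

(2,4) -> (1,3) -> (1,2) -> (2,1) -> (3,2) -> (2,3) -> (3,4) -> (3,5) -> (2,5) -> (1,4)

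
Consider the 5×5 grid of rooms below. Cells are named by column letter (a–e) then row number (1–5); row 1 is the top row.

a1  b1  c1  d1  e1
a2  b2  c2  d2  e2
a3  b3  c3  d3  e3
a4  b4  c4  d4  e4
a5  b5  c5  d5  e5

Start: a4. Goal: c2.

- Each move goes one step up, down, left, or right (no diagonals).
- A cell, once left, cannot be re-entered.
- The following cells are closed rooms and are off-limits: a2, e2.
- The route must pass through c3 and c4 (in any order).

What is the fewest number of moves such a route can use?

4

Any route passes through c3 and c4 in some order between a4 and c2. Summing Manhattan distances along each leg and taking the cheapest ordering (a4 → c4 → c3 → c2) gives a lower bound of 2 + 1 + 1 = 4 moves.
A route of 4 moves achieves this: a4 → b4 → c4 → c3 → c2.
Since 4 matches the lower bound, it is optimal.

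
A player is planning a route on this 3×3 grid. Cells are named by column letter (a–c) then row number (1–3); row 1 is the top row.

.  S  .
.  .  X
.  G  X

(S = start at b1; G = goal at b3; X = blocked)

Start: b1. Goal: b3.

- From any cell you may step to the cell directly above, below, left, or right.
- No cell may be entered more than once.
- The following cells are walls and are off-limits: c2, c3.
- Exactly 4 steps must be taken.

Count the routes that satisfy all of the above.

Need simple routes of exactly 4 moves from b1 to b3 (Manhattan distance 2, so 1 moves are spent on a detour and 1 undoing it).
Enumerating: b1 b2 a2 a3 b3 | b1 a1 a2 a3 b3 | b1 a1 a2 b2 b3.
That gives 3 routes.

3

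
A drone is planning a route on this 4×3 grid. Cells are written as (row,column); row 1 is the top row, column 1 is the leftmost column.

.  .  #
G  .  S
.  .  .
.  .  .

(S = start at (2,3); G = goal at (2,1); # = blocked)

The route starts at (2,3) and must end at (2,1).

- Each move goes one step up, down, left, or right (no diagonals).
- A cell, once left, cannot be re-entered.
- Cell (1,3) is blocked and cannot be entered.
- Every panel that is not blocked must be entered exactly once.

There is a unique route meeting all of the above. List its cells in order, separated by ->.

(2,3) -> (3,3) -> (4,3) -> (4,2) -> (4,1) -> (3,1) -> (3,2) -> (2,2) -> (1,2) -> (1,1) -> (2,1)

Need to visit all 11 open cells exactly once, starting at (2,3) and ending at (2,1).
Route from (2,3): 2× down (reaching (4,3)), 2× left (reaching (4,1)), up to (3,1), right to (3,2), 2× up (reaching (1,2)), left to (1,1), down to (2,1) — 10 moves in all.
Check: all 11 open cells covered.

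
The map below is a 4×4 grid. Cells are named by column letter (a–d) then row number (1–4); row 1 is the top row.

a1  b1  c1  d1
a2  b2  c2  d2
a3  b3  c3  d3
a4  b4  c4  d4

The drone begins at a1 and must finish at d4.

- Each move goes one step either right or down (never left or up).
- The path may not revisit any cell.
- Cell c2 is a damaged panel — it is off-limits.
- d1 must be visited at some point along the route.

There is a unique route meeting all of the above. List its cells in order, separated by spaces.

a1 b1 c1 d1 d2 d3 d4

Moves only go right or down, so the column and row indices never decrease.
Route from a1: right 3 to d1, down 3 to d4 — 6 moves in all.
Check: all required cells visited.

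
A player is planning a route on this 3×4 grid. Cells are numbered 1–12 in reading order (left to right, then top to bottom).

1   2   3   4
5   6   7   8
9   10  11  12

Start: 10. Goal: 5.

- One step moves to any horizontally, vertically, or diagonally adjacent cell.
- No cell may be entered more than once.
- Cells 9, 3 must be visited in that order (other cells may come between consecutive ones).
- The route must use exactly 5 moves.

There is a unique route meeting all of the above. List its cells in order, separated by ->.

The waypoints must appear in the order 9, 3, with no cell reused.
Route from 10: left to 9, 2× up-right (reaching 3), left to 2, down-left to 5 — 5 moves in all.
Check: order respected (9 at step 1, 3 at step 3); 5 moves as required.

10 -> 9 -> 6 -> 3 -> 2 -> 5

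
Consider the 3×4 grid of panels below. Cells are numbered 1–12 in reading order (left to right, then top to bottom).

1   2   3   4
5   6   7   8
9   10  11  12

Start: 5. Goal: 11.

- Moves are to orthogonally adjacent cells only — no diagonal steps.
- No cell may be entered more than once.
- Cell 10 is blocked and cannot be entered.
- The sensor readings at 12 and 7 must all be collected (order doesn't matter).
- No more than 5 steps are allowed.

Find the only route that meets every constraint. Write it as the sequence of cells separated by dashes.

The 5-move cap with required stops at 12, 7 leaves no slack for detours.
Route from 5: right 3 to 8, down 1 to 12, left 1 to 11 — 5 moves in all.
Check: all required cells visited; 5 ≤ 5 moves.

5 - 6 - 7 - 8 - 12 - 11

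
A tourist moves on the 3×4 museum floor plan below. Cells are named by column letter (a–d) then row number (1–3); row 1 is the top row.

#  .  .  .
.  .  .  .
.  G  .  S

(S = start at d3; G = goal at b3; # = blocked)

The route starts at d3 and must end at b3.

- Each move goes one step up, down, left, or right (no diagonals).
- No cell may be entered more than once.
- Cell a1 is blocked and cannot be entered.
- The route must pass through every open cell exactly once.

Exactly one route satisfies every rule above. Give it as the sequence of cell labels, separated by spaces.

Need to visit all 11 open cells exactly once, starting at d3 and ending at b3.
Cell a2 has only two open neighbours (a3 and b2), so the path must pass straight through it: one of those is the cell it's entered from and the other is where it exits.
Route from d3: left 1 to c3, up 1 to c2, right 1 to d2, up 1 to d1, left 2 to b1, down 1 to b2, left 1 to a2, down 1 to a3, right 1 to b3 — 10 moves in all.
Check: all 11 open cells covered.

d3 c3 c2 d2 d1 c1 b1 b2 a2 a3 b3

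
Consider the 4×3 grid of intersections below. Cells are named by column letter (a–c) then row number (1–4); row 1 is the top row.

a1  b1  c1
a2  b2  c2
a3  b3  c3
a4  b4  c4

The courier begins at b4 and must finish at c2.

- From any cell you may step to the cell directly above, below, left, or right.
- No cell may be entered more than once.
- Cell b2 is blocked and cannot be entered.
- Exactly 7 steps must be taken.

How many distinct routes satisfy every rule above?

Need simple routes of exactly 7 moves from b4 to c2 (Manhattan distance 3, so 2 moves are spent on a detour and 2 undoing it).
Enumerating: b4 b3 a3 a2 a1 b1 c1 c2 | b4 a4 a3 a2 a1 b1 c1 c2.
That gives 2 routes.

2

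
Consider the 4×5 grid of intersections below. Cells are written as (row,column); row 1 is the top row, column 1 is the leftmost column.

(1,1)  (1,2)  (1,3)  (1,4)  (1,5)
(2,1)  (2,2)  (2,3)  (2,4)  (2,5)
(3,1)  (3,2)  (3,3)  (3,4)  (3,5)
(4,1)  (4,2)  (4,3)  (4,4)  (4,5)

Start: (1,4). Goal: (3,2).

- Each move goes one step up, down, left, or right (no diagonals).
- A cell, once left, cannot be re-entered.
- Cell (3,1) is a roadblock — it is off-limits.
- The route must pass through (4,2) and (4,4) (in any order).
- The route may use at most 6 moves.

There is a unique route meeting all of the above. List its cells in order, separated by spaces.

Any route must reach (4,2) and (4,4) and still end at (3,2) within 6 moves, so the order of the required stops is forced.
Route from (1,4): 3× down (reaching (4,4)), 2× left (reaching (4,2)), up to (3,2) — 6 moves in all.
Check: all required cells visited; 6 ≤ 6 moves.

(1,4) (2,4) (3,4) (4,4) (4,3) (4,2) (3,2)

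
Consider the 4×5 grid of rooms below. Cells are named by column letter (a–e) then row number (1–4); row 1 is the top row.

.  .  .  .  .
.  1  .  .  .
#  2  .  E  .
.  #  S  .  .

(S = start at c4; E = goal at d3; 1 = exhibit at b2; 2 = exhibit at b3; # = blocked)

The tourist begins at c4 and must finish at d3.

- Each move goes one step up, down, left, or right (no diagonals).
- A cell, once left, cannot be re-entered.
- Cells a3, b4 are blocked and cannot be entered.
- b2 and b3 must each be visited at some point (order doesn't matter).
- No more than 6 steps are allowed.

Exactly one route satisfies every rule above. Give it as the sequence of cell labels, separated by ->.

The budget equals the shortest possible length, so every move has to be on a shortest route through the required cells.
Route from c4: up to c3, left to b3, up to b2, 2× right (reaching d2), down to d3 — 6 moves in all.
Check: all required cells visited; 6 ≤ 6 moves.

c4 -> c3 -> b3 -> b2 -> c2 -> d2 -> d3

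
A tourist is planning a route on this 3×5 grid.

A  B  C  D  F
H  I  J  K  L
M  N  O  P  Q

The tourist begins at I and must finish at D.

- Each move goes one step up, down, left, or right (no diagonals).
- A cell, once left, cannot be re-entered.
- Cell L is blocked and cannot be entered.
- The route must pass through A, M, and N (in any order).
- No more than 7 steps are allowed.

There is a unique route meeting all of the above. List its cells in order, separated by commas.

The 7-move cap with required stops at A, M, N leaves no slack for detours.
Route from I: down 1 to N, left 1 to M, up 2 to A, right 3 to D — 7 moves in all.
Check: all required cells visited; 7 ≤ 7 moves.

I, N, M, H, A, B, C, D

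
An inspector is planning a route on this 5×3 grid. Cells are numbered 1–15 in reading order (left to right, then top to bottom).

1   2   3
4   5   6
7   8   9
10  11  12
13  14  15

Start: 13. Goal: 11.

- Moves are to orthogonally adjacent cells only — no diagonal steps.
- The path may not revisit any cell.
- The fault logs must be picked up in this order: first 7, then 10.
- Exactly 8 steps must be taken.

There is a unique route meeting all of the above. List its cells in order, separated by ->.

13 -> 14 -> 15 -> 12 -> 9 -> 8 -> 7 -> 10 -> 11

The waypoints must appear in the order 7, 10, with no cell reused.
Route from 13: right 2 to 15, up 2 to 9, left 2 to 7, down 1 to 10, right 1 to 11 — 8 moves in all.
Check: order respected (7 at step 6, 10 at step 7); 8 moves as required.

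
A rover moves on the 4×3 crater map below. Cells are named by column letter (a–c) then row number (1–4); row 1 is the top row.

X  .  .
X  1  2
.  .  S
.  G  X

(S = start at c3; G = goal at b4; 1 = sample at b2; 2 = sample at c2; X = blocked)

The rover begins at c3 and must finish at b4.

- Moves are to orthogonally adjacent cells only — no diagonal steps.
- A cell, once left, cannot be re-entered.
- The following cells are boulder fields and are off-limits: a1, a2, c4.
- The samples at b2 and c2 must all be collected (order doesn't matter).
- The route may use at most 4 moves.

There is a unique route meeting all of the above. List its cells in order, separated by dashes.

The 4-move cap with required stops at b2, c2 leaves no slack for detours.
Route from c3: up 1 to c2, left 1 to b2, down 2 to b4 — 4 moves in all.
Check: all required cells visited; 4 ≤ 4 moves.

c3 - c2 - b2 - b3 - b4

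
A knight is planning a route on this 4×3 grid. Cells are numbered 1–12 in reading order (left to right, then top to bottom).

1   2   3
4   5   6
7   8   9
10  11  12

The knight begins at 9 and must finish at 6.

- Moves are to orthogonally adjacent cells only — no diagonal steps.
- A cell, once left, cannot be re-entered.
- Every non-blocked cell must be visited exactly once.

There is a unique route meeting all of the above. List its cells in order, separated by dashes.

9 - 12 - 11 - 10 - 7 - 8 - 5 - 4 - 1 - 2 - 3 - 6

Need to visit all 12 open cells exactly once, starting at 9 and ending at 6.
Route from 9: down to 12, 2× left (reaching 10), up to 7, right to 8, up to 5, left to 4, up to 1, 2× right (reaching 3), down to 6 — 11 moves in all.
Check: all 12 open cells covered.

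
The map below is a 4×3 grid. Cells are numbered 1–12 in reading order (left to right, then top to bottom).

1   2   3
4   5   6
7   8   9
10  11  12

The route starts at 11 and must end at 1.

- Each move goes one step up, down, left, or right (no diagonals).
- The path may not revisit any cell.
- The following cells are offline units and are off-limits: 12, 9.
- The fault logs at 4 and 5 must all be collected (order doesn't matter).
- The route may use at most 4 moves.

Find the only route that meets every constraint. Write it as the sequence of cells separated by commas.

11, 8, 5, 4, 1

The 4-move cap with required stops at 4, 5 leaves no slack for detours.
Route from 11: up 2 to 5, left 1 to 4, up 1 to 1 — 4 moves in all.
Check: all required cells visited; 4 ≤ 4 moves.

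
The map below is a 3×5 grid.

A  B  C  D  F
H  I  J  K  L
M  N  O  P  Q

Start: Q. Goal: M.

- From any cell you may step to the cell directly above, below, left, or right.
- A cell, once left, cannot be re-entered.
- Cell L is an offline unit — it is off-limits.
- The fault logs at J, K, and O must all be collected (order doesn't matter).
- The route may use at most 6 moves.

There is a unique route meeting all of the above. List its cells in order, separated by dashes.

Q - P - K - J - O - N - M

Any route must reach J, K, and O and still end at M within 6 moves, so the order of the required stops is forced.
Route from Q: left 1 to P, up 1 to K, left 1 to J, down 1 to O, left 2 to M — 6 moves in all.
Check: all required cells visited; 6 ≤ 6 moves.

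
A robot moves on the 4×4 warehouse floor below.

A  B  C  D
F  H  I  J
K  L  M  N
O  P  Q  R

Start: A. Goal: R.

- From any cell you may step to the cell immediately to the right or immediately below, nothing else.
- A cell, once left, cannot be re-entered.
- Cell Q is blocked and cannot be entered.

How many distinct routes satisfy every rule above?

A right/down-only route from A to R makes exactly 3 down-moves and 3 right-moves in some order.
With no other constraints that would be C(6,3) = 20 routes.
Subtract routes through each blocked cell (inclusion–exclusion for overlaps): − through Q: 10 → 10.
That gives 10 routes.

10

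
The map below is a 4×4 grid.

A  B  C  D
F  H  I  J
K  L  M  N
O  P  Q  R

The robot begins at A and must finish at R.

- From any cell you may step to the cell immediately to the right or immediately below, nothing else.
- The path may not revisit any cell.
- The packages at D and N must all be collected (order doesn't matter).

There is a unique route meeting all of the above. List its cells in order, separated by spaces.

A B C D J N R

Moves only go right or down, so the column and row indices never decrease.
Route from A: 3× right (reaching D), 3× down (reaching R) — 6 moves in all.
Check: all required cells visited.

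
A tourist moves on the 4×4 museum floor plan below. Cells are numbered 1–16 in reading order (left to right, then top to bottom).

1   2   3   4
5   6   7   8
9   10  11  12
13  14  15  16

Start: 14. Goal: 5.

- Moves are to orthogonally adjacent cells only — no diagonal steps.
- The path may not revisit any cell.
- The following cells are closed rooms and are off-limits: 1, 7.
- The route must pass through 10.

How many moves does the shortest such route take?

3

Any route passes through 10 somewhere between 14 and 5. Summing Manhattan distances along the two legs (14 → 10 → 5) gives a lower bound of 1 + 2 = 3 moves.
A route of 3 moves achieves this: 14 → 10 → 6 → 5.
Since 3 matches the lower bound, it is optimal.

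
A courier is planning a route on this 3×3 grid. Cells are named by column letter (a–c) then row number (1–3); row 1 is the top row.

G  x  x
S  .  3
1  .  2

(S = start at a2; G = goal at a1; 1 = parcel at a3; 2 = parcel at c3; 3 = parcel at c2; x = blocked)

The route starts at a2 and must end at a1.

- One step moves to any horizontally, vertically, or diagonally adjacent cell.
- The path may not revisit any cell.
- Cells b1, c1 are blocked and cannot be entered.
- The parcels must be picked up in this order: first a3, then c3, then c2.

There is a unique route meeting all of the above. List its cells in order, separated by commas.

a2, a3, b3, c3, c2, b2, a1

The waypoints must appear in the order a3, c3, c2, with no cell reused.
Route from a2: down 1 to a3, right 2 to c3, up 1 to c2, left 1 to b2, up-left 1 to a1 — 6 moves in all.
Check: order respected (1 at step 1, 2 at step 3, 3 at step 4).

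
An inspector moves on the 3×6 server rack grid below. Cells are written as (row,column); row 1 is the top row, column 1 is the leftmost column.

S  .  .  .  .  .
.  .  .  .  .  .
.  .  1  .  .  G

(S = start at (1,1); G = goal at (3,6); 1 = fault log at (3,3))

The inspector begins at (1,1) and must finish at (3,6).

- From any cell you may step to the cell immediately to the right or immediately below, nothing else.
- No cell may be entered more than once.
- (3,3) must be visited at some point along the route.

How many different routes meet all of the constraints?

A right/down-only route from (1,1) to (3,6) makes exactly 2 down-moves and 5 right-moves in some order.
With no other constraints that would be C(7,2) = 21 routes.
Split at (3,3) and multiply the segment counts: (1,1)→(3,3): 6; (3,3)→(3,6): 1; product = 6.
That gives 6 routes.

6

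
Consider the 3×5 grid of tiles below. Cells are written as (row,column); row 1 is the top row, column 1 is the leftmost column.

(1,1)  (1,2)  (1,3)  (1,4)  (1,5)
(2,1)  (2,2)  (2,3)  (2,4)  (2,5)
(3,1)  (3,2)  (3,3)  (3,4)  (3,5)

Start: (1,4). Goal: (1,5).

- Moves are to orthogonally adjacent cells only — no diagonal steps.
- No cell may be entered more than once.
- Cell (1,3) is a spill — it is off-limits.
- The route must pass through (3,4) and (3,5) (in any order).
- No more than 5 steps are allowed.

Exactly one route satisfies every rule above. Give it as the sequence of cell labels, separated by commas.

Any route must reach (3,4) and (3,5) and still end at (1,5) within 5 moves, so the order of the required stops is forced.
Route from (1,4): 2× down (reaching (3,4)), right to (3,5), 2× up (reaching (1,5)) — 5 moves in all.
Check: all required cells visited; 5 ≤ 5 moves.

(1,4), (2,4), (3,4), (3,5), (2,5), (1,5)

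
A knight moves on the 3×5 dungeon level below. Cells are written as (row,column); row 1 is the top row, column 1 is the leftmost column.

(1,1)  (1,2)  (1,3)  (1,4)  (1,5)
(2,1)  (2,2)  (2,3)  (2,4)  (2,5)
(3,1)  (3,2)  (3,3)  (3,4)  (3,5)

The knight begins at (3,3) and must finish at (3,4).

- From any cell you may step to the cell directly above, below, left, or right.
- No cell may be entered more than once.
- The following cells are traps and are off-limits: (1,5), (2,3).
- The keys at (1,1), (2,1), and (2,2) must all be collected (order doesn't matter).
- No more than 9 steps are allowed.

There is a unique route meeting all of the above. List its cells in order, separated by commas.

The budget equals the shortest possible length, so every move has to be on a shortest route through the required cells.
Route from (3,3): left 1 to (3,2), up 1 to (2,2), left 1 to (2,1), up 1 to (1,1), right 3 to (1,4), down 2 to (3,4) — 9 moves in all.
Check: all required cells visited; 9 ≤ 9 moves.

(3,3), (3,2), (2,2), (2,1), (1,1), (1,2), (1,3), (1,4), (2,4), (3,4)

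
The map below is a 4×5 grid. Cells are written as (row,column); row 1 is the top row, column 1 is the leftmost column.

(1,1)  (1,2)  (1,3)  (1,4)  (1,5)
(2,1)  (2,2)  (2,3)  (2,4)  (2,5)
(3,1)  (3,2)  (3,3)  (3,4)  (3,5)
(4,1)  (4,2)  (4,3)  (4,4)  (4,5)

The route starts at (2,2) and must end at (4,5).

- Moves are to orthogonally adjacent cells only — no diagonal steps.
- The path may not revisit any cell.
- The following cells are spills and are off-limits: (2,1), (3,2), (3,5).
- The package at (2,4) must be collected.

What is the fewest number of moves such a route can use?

Any route passes through (2,4) somewhere between (2,2) and (4,5). Summing Manhattan distances along the two legs ((2,2) → (2,4) → (4,5)) gives a lower bound of 2 + 3 = 5 moves.
A route of 5 moves achieves this: (2,2) → (2,3) → (2,4) → (3,4) → (4,4) → (4,5).
Since 5 matches the lower bound, it is optimal.

5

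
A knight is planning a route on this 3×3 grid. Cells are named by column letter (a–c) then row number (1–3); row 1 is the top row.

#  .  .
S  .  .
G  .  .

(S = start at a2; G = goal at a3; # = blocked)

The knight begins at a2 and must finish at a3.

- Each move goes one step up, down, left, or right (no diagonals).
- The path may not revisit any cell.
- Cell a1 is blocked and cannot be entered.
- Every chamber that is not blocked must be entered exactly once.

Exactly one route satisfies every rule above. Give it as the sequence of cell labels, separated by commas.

Need to visit all 8 open cells exactly once, starting at a2 and ending at a3.
Cell c1 has only two open neighbours (c2 and b1), so the path must pass straight through it: one of those is the cell it's entered from and the other is where it exits.
Route from a2: right 1 to b2, up 1 to b1, right 1 to c1, down 2 to c3, left 2 to a3 — 7 moves in all.
Check: all 8 open cells covered.

a2, b2, b1, c1, c2, c3, b3, a3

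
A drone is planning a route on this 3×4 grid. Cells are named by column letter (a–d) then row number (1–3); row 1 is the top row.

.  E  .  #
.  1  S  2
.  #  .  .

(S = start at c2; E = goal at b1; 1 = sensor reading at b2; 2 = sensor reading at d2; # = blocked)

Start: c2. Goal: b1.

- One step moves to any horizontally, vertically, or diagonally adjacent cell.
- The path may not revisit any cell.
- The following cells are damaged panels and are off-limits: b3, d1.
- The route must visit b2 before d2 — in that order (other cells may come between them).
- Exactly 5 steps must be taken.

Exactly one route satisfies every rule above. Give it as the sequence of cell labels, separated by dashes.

c2 - b2 - c3 - d2 - c1 - b1

The waypoints must appear in the order b2, d2, with no cell reused.
Route from c2: left to b2, down-right to c3, up-right to d2, up-left to c1, left to b1 — 5 moves in all.
Check: order respected (1 at step 1, 2 at step 3); 5 moves as required.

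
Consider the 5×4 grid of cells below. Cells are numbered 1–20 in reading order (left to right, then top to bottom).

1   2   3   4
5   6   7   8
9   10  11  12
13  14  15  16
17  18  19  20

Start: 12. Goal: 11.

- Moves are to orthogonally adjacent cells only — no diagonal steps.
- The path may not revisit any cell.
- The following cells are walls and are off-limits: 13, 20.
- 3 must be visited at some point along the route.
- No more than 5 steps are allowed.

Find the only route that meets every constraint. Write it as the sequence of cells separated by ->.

12 -> 8 -> 4 -> 3 -> 7 -> 11

The 5-move cap with required stops at 3 leaves no slack for detours.
Route from 12: up 2 to 4, left 1 to 3, down 2 to 11 — 5 moves in all.
Check: all required cells visited; 5 ≤ 5 moves.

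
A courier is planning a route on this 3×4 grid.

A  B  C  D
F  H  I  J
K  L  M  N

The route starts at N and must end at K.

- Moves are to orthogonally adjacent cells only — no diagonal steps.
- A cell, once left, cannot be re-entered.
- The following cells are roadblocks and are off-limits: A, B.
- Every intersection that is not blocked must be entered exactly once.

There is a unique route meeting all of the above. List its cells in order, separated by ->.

N -> J -> D -> C -> I -> M -> L -> H -> F -> K

Need to visit all 10 open cells exactly once, starting at N and ending at K.
Cell D has only two open neighbours (J and C), so the path must pass straight through it: one of those is the cell it's entered from and the other is where it exits.
Route from N: up 2 to D, left 1 to C, down 2 to M, left 1 to L, up 1 to H, left 1 to F, down 1 to K — 9 moves in all.
Check: all 10 open cells covered.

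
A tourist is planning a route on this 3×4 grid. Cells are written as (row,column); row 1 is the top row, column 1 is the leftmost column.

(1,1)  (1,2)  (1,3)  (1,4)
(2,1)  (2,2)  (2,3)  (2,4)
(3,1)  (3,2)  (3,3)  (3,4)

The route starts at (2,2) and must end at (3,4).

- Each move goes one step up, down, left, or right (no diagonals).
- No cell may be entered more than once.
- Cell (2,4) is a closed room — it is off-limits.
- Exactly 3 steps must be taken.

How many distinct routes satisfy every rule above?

Need simple routes of exactly 3 moves from (2,2) to (3,4) (Manhattan distance 3, so 0 moves are spent on a detour and 0 undoing it).
Enumerating: (2,2) (3,2) (3,3) (3,4) | (2,2) (2,3) (3,3) (3,4).
That gives 2 routes.

2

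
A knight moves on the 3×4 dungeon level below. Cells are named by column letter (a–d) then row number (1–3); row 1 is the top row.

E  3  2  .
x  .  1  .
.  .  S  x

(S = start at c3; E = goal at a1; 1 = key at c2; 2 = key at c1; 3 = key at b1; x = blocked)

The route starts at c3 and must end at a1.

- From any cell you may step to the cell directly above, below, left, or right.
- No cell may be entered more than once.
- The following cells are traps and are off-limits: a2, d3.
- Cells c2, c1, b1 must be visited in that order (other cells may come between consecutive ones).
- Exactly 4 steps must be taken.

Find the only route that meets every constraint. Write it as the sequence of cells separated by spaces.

c3 c2 c1 b1 a1

The waypoints must appear in the order c2, c1, b1, with no cell reused.
Route from c3: up 2 to c1, left 2 to a1 — 4 moves in all.
Check: order respected (1 at step 1, 2 at step 2, 3 at step 3); 4 moves as required.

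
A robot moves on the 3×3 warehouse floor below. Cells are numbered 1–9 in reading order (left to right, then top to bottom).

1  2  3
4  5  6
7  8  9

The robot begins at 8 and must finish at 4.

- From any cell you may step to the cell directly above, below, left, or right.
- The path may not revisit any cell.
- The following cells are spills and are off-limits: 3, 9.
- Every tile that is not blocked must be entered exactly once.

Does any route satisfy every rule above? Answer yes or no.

Cell 6 has only one open neighbour but is neither the start nor the goal, so a Hamiltonian route would have to both enter and leave it through the same neighbour — impossible without revisiting.

no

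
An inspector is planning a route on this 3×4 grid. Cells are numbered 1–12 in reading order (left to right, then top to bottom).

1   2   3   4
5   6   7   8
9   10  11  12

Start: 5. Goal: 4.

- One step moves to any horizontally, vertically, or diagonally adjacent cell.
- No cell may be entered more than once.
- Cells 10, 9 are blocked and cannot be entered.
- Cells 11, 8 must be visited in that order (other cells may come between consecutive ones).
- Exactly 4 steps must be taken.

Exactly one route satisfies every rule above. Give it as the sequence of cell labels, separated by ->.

5 -> 6 -> 11 -> 8 -> 4

The waypoints must appear in the order 11, 8, with no cell reused.
Route from 5: right to 6, down-right to 11, up-right to 8, up to 4 — 4 moves in all.
Check: order respected (11 at step 2, 8 at step 3); 4 moves as required.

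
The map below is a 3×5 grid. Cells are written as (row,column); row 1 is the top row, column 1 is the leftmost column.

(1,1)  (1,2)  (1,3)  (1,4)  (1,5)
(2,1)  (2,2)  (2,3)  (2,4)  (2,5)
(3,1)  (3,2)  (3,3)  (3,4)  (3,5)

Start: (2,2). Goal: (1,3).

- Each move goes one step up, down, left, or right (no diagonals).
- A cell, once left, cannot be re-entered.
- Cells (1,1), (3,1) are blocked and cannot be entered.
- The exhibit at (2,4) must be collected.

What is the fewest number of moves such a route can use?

4

Any route passes through (2,4) somewhere between (2,2) and (1,3). Summing Manhattan distances along the two legs ((2,2) → (2,4) → (1,3)) gives a lower bound of 2 + 2 = 4 moves.
A route of 4 moves achieves this: (2,2) → (2,3) → (2,4) → (1,4) → (1,3).
Since 4 matches the lower bound, it is optimal.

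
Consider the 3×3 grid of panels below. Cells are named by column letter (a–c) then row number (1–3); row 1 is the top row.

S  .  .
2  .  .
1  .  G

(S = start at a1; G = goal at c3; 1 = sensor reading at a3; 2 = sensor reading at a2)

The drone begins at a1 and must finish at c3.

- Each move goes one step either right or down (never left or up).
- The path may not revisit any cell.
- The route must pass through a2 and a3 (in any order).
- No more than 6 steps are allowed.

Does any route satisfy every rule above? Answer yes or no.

One route that works: a1 → a2 → a3 → b3 → c3.

yes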